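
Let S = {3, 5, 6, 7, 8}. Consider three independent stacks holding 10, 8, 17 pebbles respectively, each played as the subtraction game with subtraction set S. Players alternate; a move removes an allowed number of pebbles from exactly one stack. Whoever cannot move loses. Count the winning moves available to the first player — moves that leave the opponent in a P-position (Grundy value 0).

All stacks use S = {3, 5, 6, 7, 8}:
n :  0  1  2  3  4  5  6  7  8  9 10 11 12 13 14 15 16 17
G :  0  0  0  1  1  1  2  2  2  3  3  0  0  0  1  1  1  2
Stack A: G(10) = 3.
Stack B: G(8) = 2.
Stack C: G(17) = 2.
Combined Grundy value = 3 ⊕ 2 ⊕ 2 = 3.
A winning move leaves total XOR = 0, i.e. changes one component's Grundy value g to g ⊕ X where X is the current total.
Stack A: need g' = 3⊕3 = 0. Options: 10−3→G=2, 10−5→G=1, 10−6→G=1, 10−7→G=1, 10−8→G=0. Hits: 1.
Stack B: need g' = 2⊕3 = 1. Options: 8−3→G=1, 8−5→G=1, 8−6→G=0, 8−7→G=0, 8−8→G=0. Hits: 2.
Stack C: need g' = 2⊕3 = 1. Options: 17−3→G=1, 17−5→G=0, 17−6→G=0, 17−7→G=3, 17−8→G=3. Hits: 1.

4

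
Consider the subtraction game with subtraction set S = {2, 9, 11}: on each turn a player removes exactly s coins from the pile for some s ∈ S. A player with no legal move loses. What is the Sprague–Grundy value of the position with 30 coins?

2

n :  0  1  2  3  4  5  6  7  8  9 10 11 12 13 14 15 16 17 18 19 20 21 22 23 24 25 26 27 28 29 30
G :  0  0  1  1  0  0  1  1  0  2  1  3  2  2  3  3  2  2  0  3  1  0  0  1  1  0  0  1  1  2  2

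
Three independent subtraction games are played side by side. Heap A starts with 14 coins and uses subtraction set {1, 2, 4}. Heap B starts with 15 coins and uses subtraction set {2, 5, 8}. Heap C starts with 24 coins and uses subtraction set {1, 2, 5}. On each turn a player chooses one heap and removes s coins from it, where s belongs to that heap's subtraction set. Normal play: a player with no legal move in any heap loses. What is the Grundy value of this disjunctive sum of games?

0

Heap A, S = {1, 2, 4}:
G(0) = 0
G(1) = mex{0} = 1
G(2) = mex{1,0} = 2
G(3) = mex{2,1} = 0
G(4) = mex{0,2,0} = 1
G(5) = mex{1,0,1} = 2
G(6) = mex{2,1,2} = 0
G(7) = mex{0,2,0} = 1
G(8) = mex{1,0,1} = 2
G(9) = mex{2,1,2} = 0
G(10) = mex{0,2,0} = 1
G(11) = mex{1,0,1} = 2
G(12) = mex{2,1,2} = 0
G(13) = mex{0,2,0} = 1
G(14) = mex{1,0,1} = 2
G_A(14) = 2.
Heap B, S = {2, 5, 8}:
G(0) = 0
G(1) = mex{} = 0
G(2) = mex{0} = 1
G(3) = mex{0} = 1
G(4) = mex{1} = 0
G(5) = mex{1,0} = 2
G(6) = mex{0,0} = 1
G(7) = mex{2,1} = 0
G(8) = mex{1,1,0} = 2
G(9) = mex{0,0,0} = 1
G(10) = mex{2,2,1} = 0
G(11) = mex{1,1,1} = 0
G(12) = mex{0,0,0} = 1
G(13) = mex{0,2,2} = 1
G(14) = mex{1,1,1} = 0
G(15) = mex{1,0,0} = 2
G_B(15) = 2.
Heap C, S = {1, 2, 5}:
n :  0  1  2  3  4  5  6  7  8  9 10 11 12 13 14 15 16 17 18 19 20 21 22 23 24
G :  0  1  2  0  1  2  0  1  2  0  1  2  0  1  2  0  1  2  0  1  2  0  1  2  0
G_C(24) = 0.
Combined Grundy value = 2 ⊕ 2 ⊕ 0 = 0.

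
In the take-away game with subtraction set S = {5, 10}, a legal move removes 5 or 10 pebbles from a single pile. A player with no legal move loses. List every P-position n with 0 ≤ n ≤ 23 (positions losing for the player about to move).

n :  0  1  2  3  4  5  6  7  8  9 10 11 12 13 14 15 16 17 18 19 20 21 22 23
G :  0  0  0  0  0  1  1  1  1  1  2  2  2  2  2  0  0  0  0  0  1  1  1  1
P-positions are exactly the n with G(n) = 0.

0, 1, 2, 3, 4, 15, 16, 17, 18, 19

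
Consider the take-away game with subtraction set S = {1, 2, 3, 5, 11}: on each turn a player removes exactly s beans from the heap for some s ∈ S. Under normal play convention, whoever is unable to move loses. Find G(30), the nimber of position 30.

2

G(0) = 0
G(1) = mex{0} = 1
G(2) = mex{1,0} = 2
G(3) = mex{2,1,0} = 3
G(4) = mex{3,2,1} = 0
G(5) = mex{0,3,2,0} = 1
G(6) = mex{1,0,3,1} = 2
G(7) = mex{2,1,0,2} = 3
G(8) = mex{3,2,1,3} = 0
G(9) = mex{0,3,2,0} = 1
G(10) = mex{1,0,3,1} = 2
G(11) = mex{2,1,0,2,0} = 3
G(12) = mex{3,2,1,3,1} = 0
G(13) = mex{0,3,2,0,2} = 1
G(14) = mex{1,0,3,1,3} = 2
G(15) = mex{2,1,0,2,0} = 3
G(16) = mex{3,2,1,3,1} = 0
G(17) = mex{0,3,2,0,2} = 1
G(18) = mex{1,0,3,1,3} = 2
G(19) = mex{2,1,0,2,0} = 3
G(20) = mex{3,2,1,3,1} = 0
G(21) = mex{0,3,2,0,2} = 1
G(22) = mex{1,0,3,1,3} = 2
G(23) = mex{2,1,0,2,0} = 3
G(24) = mex{3,2,1,3,1} = 0
G(25) = mex{0,3,2,0,2} = 1
G(26) = mex{1,0,3,1,3} = 2
G(27) = mex{2,1,0,2,0} = 3
G(28) = mex{3,2,1,3,1} = 0
G(29) = mex{0,3,2,0,2} = 1
G(30) = mex{1,0,3,1,3} = 2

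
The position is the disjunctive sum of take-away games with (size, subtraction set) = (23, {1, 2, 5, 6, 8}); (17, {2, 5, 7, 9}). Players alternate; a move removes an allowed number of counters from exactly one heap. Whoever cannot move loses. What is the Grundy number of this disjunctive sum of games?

3

Heap A, S = {1, 2, 5, 6, 8}:
G(0) = 0
G(1) = mex{0} = 1
G(2) = mex{1,0} = 2
G(3) = mex{2,1} = 0
G(4) = mex{0,2} = 1
G(5) = mex{1,0,0} = 2
G(6) = mex{2,1,1,0} = 3
G(7) = mex{3,2,2,1} = 0
G(8) = mex{0,3,0,2,0} = 1
G(9) = mex{1,0,1,0,1} = 2
G(10) = mex{2,1,2,1,2} = 0
G(11) = mex{0,2,3,2,0} = 1
G(12) = mex{1,0,0,3,1} = 2
G(13) = mex{2,1,1,0,2} = 3
G(14) = mex{3,2,2,1,3} = 0
G(15) = mex{0,3,0,2,0} = 1
G(16) = mex{1,0,1,0,1} = 2
G(17) = mex{2,1,2,1,2} = 0
G(18) = mex{0,2,3,2,0} = 1
G(19) = mex{1,0,0,3,1} = 2
G(20) = mex{2,1,1,0,2} = 3
G(21) = mex{3,2,2,1,3} = 0
G(22) = mex{0,3,0,2,0} = 1
G(23) = mex{1,0,1,0,1} = 2
G_A(23) = 2.
Heap B, S = {2, 5, 7, 9}:
G(0) = 0
G(1) = mex{} = 0
G(2) = mex{0} = 1
G(3) = mex{0} = 1
G(4) = mex{1} = 0
G(5) = mex{1,0} = 2
G(6) = mex{0,0} = 1
G(7) = mex{2,1,0} = 3
G(8) = mex{1,1,0} = 2
G(9) = mex{3,0,1,0} = 2
G(10) = mex{2,2,1,0} = 3
G(11) = mex{2,1,0,1} = 3
G(12) = mex{3,3,2,1} = 0
G(13) = mex{3,2,1,0} = 4
G(14) = mex{0,2,3,2} = 1
G(15) = mex{4,3,2,1} = 0
G(16) = mex{1,3,2,3} = 0
G(17) = mex{0,0,3,2} = 1
G_B(17) = 1.
Combined Grundy value = 2 ⊕ 1 = 3.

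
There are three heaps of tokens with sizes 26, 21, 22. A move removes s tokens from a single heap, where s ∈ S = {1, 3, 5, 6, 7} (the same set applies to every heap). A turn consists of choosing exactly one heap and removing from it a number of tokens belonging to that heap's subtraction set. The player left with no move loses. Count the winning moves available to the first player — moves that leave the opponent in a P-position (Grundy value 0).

All heaps use S = {1, 3, 5, 6, 7}:
G(0) = 0
G(1) = mex{0} = 1
G(2) = mex{1} = 0
G(3) = mex{0,0} = 1
G(4) = mex{1,1} = 0
G(5) = mex{0,0,0} = 1
G(6) = mex{1,1,1,0} = 2
G(7) = mex{2,0,0,1,0} = 3
G(8) = mex{3,1,1,0,1} = 2
G(9) = mex{2,2,0,1,0} = 3
G(10) = mex{3,3,1,0,1} = 2
G(11) = mex{2,2,2,1,0} = 3
G(12) = mex{3,3,3,2,1} = 0
G(13) = mex{0,2,2,3,2} = 1
G(14) = mex{1,3,3,2,3} = 0
G(15) = mex{0,0,2,3,2} = 1
G(16) = mex{1,1,3,2,3} = 0
G(17) = mex{0,0,0,3,2} = 1
G(18) = mex{1,1,1,0,3} = 2
G(19) = mex{2,0,0,1,0} = 3
G(20) = mex{3,1,1,0,1} = 2
G(21) = mex{2,2,0,1,0} = 3
G(22) = mex{3,3,1,0,1} = 2
G(23) = mex{2,2,2,1,0} = 3
G(24) = mex{3,3,3,2,1} = 0
G(25) = mex{0,2,2,3,2} = 1
G(26) = mex{1,3,3,2,3} = 0
Heap A: G(26) = 0.
Heap B: G(21) = 3.
Heap C: G(22) = 2.
Combined Grundy value = 0 ⊕ 3 ⊕ 2 = 1.
A winning move leaves total XOR = 0, i.e. changes one component's Grundy value g to g ⊕ X where X is the current total.
Heap A: need g' = 0⊕1 = 1. Options: 26−1→G=1, 26−3→G=3, 26−5→G=3, 26−6→G=2, 26−7→G=3. Hits: 1.
Heap B: need g' = 3⊕1 = 2. Options: 21−1→G=2, 21−3→G=2, 21−5→G=0, 21−6→G=1, 21−7→G=0. Hits: 2.
Heap C: need g' = 2⊕1 = 3. Options: 22−1→G=3, 22−3→G=3, 22−5→G=1, 22−6→G=0, 22−7→G=1. Hits: 2.

5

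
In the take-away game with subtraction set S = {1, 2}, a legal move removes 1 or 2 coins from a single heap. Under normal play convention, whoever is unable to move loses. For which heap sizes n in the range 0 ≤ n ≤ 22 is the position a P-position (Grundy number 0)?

n :  0  1  2  3  4  5  6  7  8  9 10 11 12 13 14 15 16 17 18 19 20 21 22
G :  0  1  2  0  1  2  0  1  2  0  1  2  0  1  2  0  1  2  0  1  2  0  1
P-positions are exactly the n with G(n) = 0.

0, 3, 6, 9, 12, 15, 18, 21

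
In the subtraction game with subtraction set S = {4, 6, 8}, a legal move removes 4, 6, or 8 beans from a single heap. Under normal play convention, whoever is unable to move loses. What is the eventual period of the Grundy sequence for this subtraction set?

12

G(0) = 0
G(1) = mex{} = 0
G(2) = mex{} = 0
G(3) = mex{} = 0
G(4) = mex{0} = 1
G(5) = mex{0} = 1
G(6) = mex{0,0} = 1
G(7) = mex{0,0} = 1
G(8) = mex{1,0,0} = 2
G(9) = mex{1,0,0} = 2
G(10) = mex{1,1,0} = 2
G(11) = mex{1,1,0} = 2
G(12) = mex{2,1,1} = 0
G(13) = mex{2,1,1} = 0
G(14) = mex{2,2,1} = 0
G(15) = mex{2,2,1} = 0
G(16) = mex{0,2,2} = 1
G(17) = mex{0,2,2} = 1
G(18) = mex{0,0,2} = 1
G(19) = mex{0,0,2} = 1
G(20) = mex{1,0,0} = 2
G(21) = mex{1,0,0} = 2
G(22) = mex{1,1,0} = 2
G(23) = mex{1,1,0} = 2
G(24) = mex{2,1,1} = 0
G(25) = mex{2,1,1} = 0
G(n+12) = G(n) holds for n = 0,…,7 (a full window of length max(S) = 8), so the sequence is purely periodic with period 12.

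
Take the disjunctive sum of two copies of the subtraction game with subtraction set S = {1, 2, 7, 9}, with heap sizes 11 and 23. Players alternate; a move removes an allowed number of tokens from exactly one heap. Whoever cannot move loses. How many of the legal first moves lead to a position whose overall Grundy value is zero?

All heaps use S = {1, 2, 7, 9}:
n :  0  1  2  3  4  5  6  7  8  9 10 11 12 13 14 15 16 17 18 19 20 21 22 23
G :  0  1  2  0  1  2  0  1  2  3  4  0  1  2  0  1  2  0  1  2  3  4  0  1
Heap A: G(11) = 0.
Heap B: G(23) = 1.
Combined Grundy value = 0 ⊕ 1 = 1.
A winning move leaves total XOR = 0, i.e. changes one component's Grundy value g to g ⊕ X where X is the current total.
Heap A: need g' = 0⊕1 = 1. Options: 11−1→G=4, 11−2→G=3, 11−7→G=1, 11−9→G=2. Hits: 1.
Heap B: need g' = 1⊕1 = 0. Options: 23−1→G=0, 23−2→G=4, 23−7→G=2, 23−9→G=0. Hits: 2.

3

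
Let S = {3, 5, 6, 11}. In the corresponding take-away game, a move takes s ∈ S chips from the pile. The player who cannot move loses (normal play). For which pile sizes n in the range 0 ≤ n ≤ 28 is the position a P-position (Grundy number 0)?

0, 1, 2, 9, 10, 17, 18, 19, 26, 27

n :  0  1  2  3  4  5  6  7  8  9 10 11 12 13 14 15 16 17 18 19 20 21 22 23 24 25 26 27 28
G :  0  0  0  1  1  1  2  2  2  0  0  3  1  1  4  2  2  0  0  0  1  1  1  2  2  2  0  0  3
P-positions are exactly the n with G(n) = 0.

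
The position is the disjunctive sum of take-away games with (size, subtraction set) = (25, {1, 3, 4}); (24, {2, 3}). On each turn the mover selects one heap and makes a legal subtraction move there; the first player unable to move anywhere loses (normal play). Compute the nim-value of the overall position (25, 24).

0

Heap A, S = {1, 3, 4}:
n :  0  1  2  3  4  5  6  7  8  9 10 11 12 13 14 15 16 17 18 19 20 21 22 23 24 25
G :  0  1  0  1  2  3  2  0  1  0  1  2  3  2  0  1  0  1  2  3  2  0  1  0  1  2
G_A(25) = 2.
Heap B, S = {2, 3}:
n :  0  1  2  3  4  5  6  7  8  9 10 11 12 13 14 15 16 17 18 19 20 21 22 23 24
G :  0  0  1  1  2  0  0  1  1  2  0  0  1  1  2  0  0  1  1  2  0  0  1  1  2
G_B(24) = 2.
Combined Grundy value = 2 ⊕ 2 = 0.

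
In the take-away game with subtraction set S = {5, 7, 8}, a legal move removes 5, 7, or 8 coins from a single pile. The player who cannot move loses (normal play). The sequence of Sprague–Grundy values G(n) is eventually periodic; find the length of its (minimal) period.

G(0) = 0
G(1) = mex{} = 0
G(2) = mex{} = 0
G(3) = mex{} = 0
G(4) = mex{} = 0
G(5) = mex{0} = 1
G(6) = mex{0} = 1
G(7) = mex{0,0} = 1
G(8) = mex{0,0,0} = 1
G(9) = mex{0,0,0} = 1
G(10) = mex{1,0,0} = 2
G(11) = mex{1,0,0} = 2
G(12) = mex{1,1,0} = 2
G(13) = mex{1,1,1} = 0
G(14) = mex{1,1,1} = 0
G(15) = mex{2,1,1} = 0
G(16) = mex{2,1,1} = 0
G(17) = mex{2,2,1} = 0
G(18) = mex{0,2,2} = 1
G(19) = mex{0,2,2} = 1
G(20) = mex{0,0,2} = 1
G(21) = mex{0,0,0} = 1
G(22) = mex{0,0,0} = 1
G(23) = mex{1,0,0} = 2
G(24) = mex{1,0,0} = 2
G(25) = mex{1,1,0} = 2
G(26) = mex{1,1,1} = 0
G(27) = mex{1,1,1} = 0
G(n+13) = G(n) holds for n = 0,…,7 (a full window of length max(S) = 8), so the sequence is purely periodic with period 13.

13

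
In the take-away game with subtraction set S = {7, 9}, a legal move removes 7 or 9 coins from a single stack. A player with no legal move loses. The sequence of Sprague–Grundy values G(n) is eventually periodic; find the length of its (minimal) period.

G(0) = 0
G(1) = mex{} = 0
G(2) = mex{} = 0
G(3) = mex{} = 0
G(4) = mex{} = 0
G(5) = mex{} = 0
G(6) = mex{} = 0
G(7) = mex{0} = 1
G(8) = mex{0} = 1
G(9) = mex{0,0} = 1
G(10) = mex{0,0} = 1
G(11) = mex{0,0} = 1
G(12) = mex{0,0} = 1
G(13) = mex{0,0} = 1
G(14) = mex{1,0} = 2
G(15) = mex{1,0} = 2
G(16) = mex{1,1} = 0
G(17) = mex{1,1} = 0
G(18) = mex{1,1} = 0
G(19) = mex{1,1} = 0
G(20) = mex{1,1} = 0
G(21) = mex{2,1} = 0
G(22) = mex{2,1} = 0
G(23) = mex{0,2} = 1
G(24) = mex{0,2} = 1
G(25) = mex{0,0} = 1
G(26) = mex{0,0} = 1
G(27) = mex{0,0} = 1
G(28) = mex{0,0} = 1
G(29) = mex{0,0} = 1
G(30) = mex{1,0} = 2
G(31) = mex{1,0} = 2
G(32) = mex{1,1} = 0
G(33) = mex{1,1} = 0
G(n+16) = G(n) holds for n = 0,…,8 (a full window of length max(S) = 9), so the sequence is purely periodic with period 16.

16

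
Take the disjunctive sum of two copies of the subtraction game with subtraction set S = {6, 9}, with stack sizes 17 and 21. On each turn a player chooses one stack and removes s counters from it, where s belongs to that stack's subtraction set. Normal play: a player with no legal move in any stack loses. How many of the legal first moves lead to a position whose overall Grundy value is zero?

All stacks use S = {6, 9}:
G(0) = 0
G(1) = mex{} = 0
G(2) = mex{} = 0
G(3) = mex{} = 0
G(4) = mex{} = 0
G(5) = mex{} = 0
G(6) = mex{0} = 1
G(7) = mex{0} = 1
G(8) = mex{0} = 1
G(9) = mex{0,0} = 1
G(10) = mex{0,0} = 1
G(11) = mex{0,0} = 1
G(12) = mex{1,0} = 2
G(13) = mex{1,0} = 2
G(14) = mex{1,0} = 2
G(15) = mex{1,1} = 0
G(16) = mex{1,1} = 0
G(17) = mex{1,1} = 0
G(18) = mex{2,1} = 0
G(19) = mex{2,1} = 0
G(20) = mex{2,1} = 0
G(21) = mex{0,2} = 1
Stack A: G(17) = 0.
Stack B: G(21) = 1.
Combined Grundy value = 0 ⊕ 1 = 1.
A winning move leaves total XOR = 0, i.e. changes one component's Grundy value g to g ⊕ X where X is the current total.
Stack A: need g' = 0⊕1 = 1. Options: 17−6→G=1, 17−9→G=1. Hits: 2.
Stack B: need g' = 1⊕1 = 0. Options: 21−6→G=0, 21−9→G=2. Hits: 1.

3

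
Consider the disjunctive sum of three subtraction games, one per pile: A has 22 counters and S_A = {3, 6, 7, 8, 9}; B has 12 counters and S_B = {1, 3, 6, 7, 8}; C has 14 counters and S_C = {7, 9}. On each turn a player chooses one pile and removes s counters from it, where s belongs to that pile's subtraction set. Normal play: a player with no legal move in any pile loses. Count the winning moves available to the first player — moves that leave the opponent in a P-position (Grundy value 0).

1

Pile A, S = {3, 6, 7, 8, 9}:
n :  0  1  2  3  4  5  6  7  8  9 10 11 12 13 14 15 16 17 18 19 20 21 22
G :  0  0  0  1  1  1  2  2  2  3  3  3  0  0  0  1  1  1  2  2  2  3  3
G_A(22) = 3.
Pile B, S = {1, 3, 6, 7, 8}:
G(0) = 0
G(1) = mex{0} = 1
G(2) = mex{1} = 0
G(3) = mex{0,0} = 1
G(4) = mex{1,1} = 0
G(5) = mex{0,0} = 1
G(6) = mex{1,1,0} = 2
G(7) = mex{2,0,1,0} = 3
G(8) = mex{3,1,0,1,0} = 2
G(9) = mex{2,2,1,0,1} = 3
G(10) = mex{3,3,0,1,0} = 2
G(11) = mex{2,2,1,0,1} = 3
G(12) = mex{3,3,2,1,0} = 4
G_B(12) = 4.
Pile C, S = {7, 9}:
G(0) = 0
G(1) = mex{} = 0
G(2) = mex{} = 0
G(3) = mex{} = 0
G(4) = mex{} = 0
G(5) = mex{} = 0
G(6) = mex{} = 0
G(7) = mex{0} = 1
G(8) = mex{0} = 1
G(9) = mex{0,0} = 1
G(10) = mex{0,0} = 1
G(11) = mex{0,0} = 1
G(12) = mex{0,0} = 1
G(13) = mex{0,0} = 1
G(14) = mex{1,0} = 2
G_C(14) = 2.
Combined Grundy value = 3 ⊕ 4 ⊕ 2 = 5.
A winning move leaves total XOR = 0, i.e. changes one component's Grundy value g to g ⊕ X where X is the current total.
Pile A: need g' = 3⊕5 = 6. Options: 22−3→G=2, 22−6→G=1, 22−7→G=1, 22−8→G=0, 22−9→G=0. Hits: 0.
Pile B: need g' = 4⊕5 = 1. Options: 12−1→G=3, 12−3→G=3, 12−6→G=2, 12−7→G=1, 12−8→G=0. Hits: 1.
Pile C: need g' = 2⊕5 = 7. Options: 14−7→G=1, 14−9→G=0. Hits: 0.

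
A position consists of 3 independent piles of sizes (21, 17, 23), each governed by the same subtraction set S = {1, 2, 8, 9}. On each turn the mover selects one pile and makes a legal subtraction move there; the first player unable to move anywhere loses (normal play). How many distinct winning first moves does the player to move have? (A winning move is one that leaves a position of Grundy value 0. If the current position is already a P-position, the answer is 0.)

All piles use S = {1, 2, 8, 9}:
G(0) = 0
G(1) = mex{0} = 1
G(2) = mex{1,0} = 2
G(3) = mex{2,1} = 0
G(4) = mex{0,2} = 1
G(5) = mex{1,0} = 2
G(6) = mex{2,1} = 0
G(7) = mex{0,2} = 1
G(8) = mex{1,0,0} = 2
G(9) = mex{2,1,1,0} = 3
G(10) = mex{3,2,2,1} = 0
G(11) = mex{0,3,0,2} = 1
G(12) = mex{1,0,1,0} = 2
G(13) = mex{2,1,2,1} = 0
G(14) = mex{0,2,0,2} = 1
G(15) = mex{1,0,1,0} = 2
G(16) = mex{2,1,2,1} = 0
G(17) = mex{0,2,3,2} = 1
G(18) = mex{1,0,0,3} = 2
G(19) = mex{2,1,1,0} = 3
G(20) = mex{3,2,2,1} = 0
G(21) = mex{0,3,0,2} = 1
G(22) = mex{1,0,1,0} = 2
G(23) = mex{2,1,2,1} = 0
Pile A: G(21) = 1.
Pile B: G(17) = 1.
Pile C: G(23) = 0.
Combined Grundy value = 1 ⊕ 1 ⊕ 0 = 0.
A winning move leaves total XOR = 0, i.e. changes one component's Grundy value g to g ⊕ X where X is the current total.
Pile A: target g' = 1⊕0 = 1, but every legal move changes the Grundy value (mex property), so 0 moves.
Pile B: target g' = 1⊕0 = 1, but every legal move changes the Grundy value (mex property), so 0 moves.
Pile C: target g' = 0⊕0 = 0, but every legal move changes the Grundy value (mex property), so 0 moves.

0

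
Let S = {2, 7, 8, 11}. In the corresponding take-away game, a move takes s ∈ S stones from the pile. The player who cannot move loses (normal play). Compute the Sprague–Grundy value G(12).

1

G(0) = 0
G(1) = mex{} = 0
G(2) = mex{0} = 1
G(3) = mex{0} = 1
G(4) = mex{1} = 0
G(5) = mex{1} = 0
G(6) = mex{0} = 1
G(7) = mex{0,0} = 1
G(8) = mex{1,0,0} = 2
G(9) = mex{1,1,0} = 2
G(10) = mex{2,1,1} = 0
G(11) = mex{2,0,1,0} = 3
G(12) = mex{0,0,0,0} = 1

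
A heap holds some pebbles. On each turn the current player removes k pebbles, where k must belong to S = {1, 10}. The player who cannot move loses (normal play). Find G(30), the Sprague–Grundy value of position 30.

0

G(0) = 0
G(1) = mex{0} = 1
G(2) = mex{1} = 0
G(3) = mex{0} = 1
G(4) = mex{1} = 0
G(5) = mex{0} = 1
G(6) = mex{1} = 0
G(7) = mex{0} = 1
G(8) = mex{1} = 0
G(9) = mex{0} = 1
G(10) = mex{1,0} = 2
G(11) = mex{2,1} = 0
G(12) = mex{0,0} = 1
G(13) = mex{1,1} = 0
G(14) = mex{0,0} = 1
G(15) = mex{1,1} = 0
G(16) = mex{0,0} = 1
G(17) = mex{1,1} = 0
G(18) = mex{0,0} = 1
G(19) = mex{1,1} = 0
G(20) = mex{0,2} = 1
G(21) = mex{1,0} = 2
G(22) = mex{2,1} = 0
G(23) = mex{0,0} = 1
G(24) = mex{1,1} = 0
G(25) = mex{0,0} = 1
G(26) = mex{1,1} = 0
G(27) = mex{0,0} = 1
G(28) = mex{1,1} = 0
G(29) = mex{0,0} = 1
G(30) = mex{1,1} = 0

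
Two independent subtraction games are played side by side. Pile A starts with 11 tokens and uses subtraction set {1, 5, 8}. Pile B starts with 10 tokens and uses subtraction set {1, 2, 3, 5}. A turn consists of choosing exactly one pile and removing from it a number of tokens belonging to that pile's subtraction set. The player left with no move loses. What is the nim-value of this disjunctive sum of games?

Pile A, S = {1, 5, 8}:
G(0) = 0
G(1) = mex{0} = 1
G(2) = mex{1} = 0
G(3) = mex{0} = 1
G(4) = mex{1} = 0
G(5) = mex{0,0} = 1
G(6) = mex{1,1} = 0
G(7) = mex{0,0} = 1
G(8) = mex{1,1,0} = 2
G(9) = mex{2,0,1} = 3
G(10) = mex{3,1,0} = 2
G(11) = mex{2,0,1} = 3
G_A(11) = 3.
Pile B, S = {1, 2, 3, 5}:
n :  0  1  2  3  4  5  6  7  8  9 10
G :  0  1  2  3  0  1  2  3  0  1  2
G_B(10) = 2.
Combined Grundy value = 3 ⊕ 2 = 1.

1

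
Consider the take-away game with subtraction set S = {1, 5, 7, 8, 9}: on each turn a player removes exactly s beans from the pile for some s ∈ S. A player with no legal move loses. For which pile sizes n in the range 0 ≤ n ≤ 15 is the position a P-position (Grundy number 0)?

G(0) = 0
G(1) = mex{0} = 1
G(2) = mex{1} = 0
G(3) = mex{0} = 1
G(4) = mex{1} = 0
G(5) = mex{0,0} = 1
G(6) = mex{1,1} = 0
G(7) = mex{0,0,0} = 1
G(8) = mex{1,1,1,0} = 2
G(9) = mex{2,0,0,1,0} = 3
G(10) = mex{3,1,1,0,1} = 2
G(11) = mex{2,0,0,1,0} = 3
G(12) = mex{3,1,1,0,1} = 2
G(13) = mex{2,2,0,1,0} = 3
G(14) = mex{3,3,1,0,1} = 2
G(15) = mex{2,2,2,1,0} = 3
P-positions are exactly the n with G(n) = 0.

0, 2, 4, 6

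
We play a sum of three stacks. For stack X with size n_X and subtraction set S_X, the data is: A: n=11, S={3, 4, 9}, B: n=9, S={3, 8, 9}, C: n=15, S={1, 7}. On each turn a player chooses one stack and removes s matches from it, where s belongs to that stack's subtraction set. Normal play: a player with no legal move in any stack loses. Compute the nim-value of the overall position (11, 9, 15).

Stack A, S = {3, 4, 9}:
n :  0  1  2  3  4  5  6  7  8  9 10 11
G :  0  0  0  1  1  1  2  0  0  3  1  1
G_A(11) = 1.
Stack B, S = {3, 8, 9}:
G(0) = 0
G(1) = mex{} = 0
G(2) = mex{} = 0
G(3) = mex{0} = 1
G(4) = mex{0} = 1
G(5) = mex{0} = 1
G(6) = mex{1} = 0
G(7) = mex{1} = 0
G(8) = mex{1,0} = 2
G(9) = mex{0,0,0} = 1
G_B(9) = 1.
Stack C, S = {1, 7}:
G(0) = 0
G(1) = mex{0} = 1
G(2) = mex{1} = 0
G(3) = mex{0} = 1
G(4) = mex{1} = 0
G(5) = mex{0} = 1
G(6) = mex{1} = 0
G(7) = mex{0,0} = 1
G(8) = mex{1,1} = 0
G(9) = mex{0,0} = 1
G(10) = mex{1,1} = 0
G(11) = mex{0,0} = 1
G(12) = mex{1,1} = 0
G(13) = mex{0,0} = 1
G(14) = mex{1,1} = 0
G(15) = mex{0,0} = 1
G_C(15) = 1.
Combined Grundy value = 1 ⊕ 1 ⊕ 1 = 1.

1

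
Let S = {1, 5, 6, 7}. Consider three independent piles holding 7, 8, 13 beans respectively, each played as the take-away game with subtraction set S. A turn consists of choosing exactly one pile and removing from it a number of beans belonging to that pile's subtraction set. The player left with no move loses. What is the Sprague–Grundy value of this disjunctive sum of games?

0

All piles use S = {1, 5, 6, 7}:
n :  0  1  2  3  4  5  6  7  8  9 10 11 12 13
G :  0  1  0  1  0  1  2  3  2  3  2  3  0  1
Pile A: G(7) = 3.
Pile B: G(8) = 2.
Pile C: G(13) = 1.
Combined Grundy value = 3 ⊕ 2 ⊕ 1 = 0.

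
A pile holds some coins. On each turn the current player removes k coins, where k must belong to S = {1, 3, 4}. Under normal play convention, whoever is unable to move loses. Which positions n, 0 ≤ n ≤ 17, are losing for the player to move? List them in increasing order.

n :  0  1  2  3  4  5  6  7  8  9 10 11 12 13 14 15 16 17
G :  0  1  0  1  2  3  2  0  1  0  1  2  3  2  0  1  0  1
P-positions are exactly the n with G(n) = 0.

0, 2, 7, 9, 14, 16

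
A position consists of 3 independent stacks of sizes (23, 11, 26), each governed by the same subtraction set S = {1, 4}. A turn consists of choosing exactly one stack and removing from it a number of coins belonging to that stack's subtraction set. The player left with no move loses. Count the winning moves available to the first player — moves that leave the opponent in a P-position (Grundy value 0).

5

All stacks use S = {1, 4}:
n :  0  1  2  3  4  5  6  7  8  9 10 11 12 13 14 15 16 17 18 19 20 21 22 23 24 25 26
G :  0  1  0  1  2  0  1  0  1  2  0  1  0  1  2  0  1  0  1  2  0  1  0  1  2  0  1
Stack A: G(23) = 1.
Stack B: G(11) = 1.
Stack C: G(26) = 1.
Combined Grundy value = 1 ⊕ 1 ⊕ 1 = 1.
A winning move leaves total XOR = 0, i.e. changes one component's Grundy value g to g ⊕ X where X is the current total.
Stack A: need g' = 1⊕1 = 0. Options: 23−1→G=0, 23−4→G=2. Hits: 1.
Stack B: need g' = 1⊕1 = 0. Options: 11−1→G=0, 11−4→G=0. Hits: 2.
Stack C: need g' = 1⊕1 = 0. Options: 26−1→G=0, 26−4→G=0. Hits: 2.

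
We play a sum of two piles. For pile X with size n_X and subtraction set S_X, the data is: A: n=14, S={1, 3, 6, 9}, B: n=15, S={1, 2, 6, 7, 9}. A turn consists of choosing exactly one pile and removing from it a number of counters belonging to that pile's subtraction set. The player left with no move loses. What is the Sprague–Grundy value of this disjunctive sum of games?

4

Pile A, S = {1, 3, 6, 9}:
G(0) = 0
G(1) = mex{0} = 1
G(2) = mex{1} = 0
G(3) = mex{0,0} = 1
G(4) = mex{1,1} = 0
G(5) = mex{0,0} = 1
G(6) = mex{1,1,0} = 2
G(7) = mex{2,0,1} = 3
G(8) = mex{3,1,0} = 2
G(9) = mex{2,2,1,0} = 3
G(10) = mex{3,3,0,1} = 2
G(11) = mex{2,2,1,0} = 3
G(12) = mex{3,3,2,1} = 0
G(13) = mex{0,2,3,0} = 1
G(14) = mex{1,3,2,1} = 0
G_A(14) = 0.
Pile B, S = {1, 2, 6, 7, 9}:
n :  0  1  2  3  4  5  6  7  8  9 10 11 12 13 14 15
G :  0  1  2  0  1  2  3  4  0  1  2  0  1  2  3  4
G_B(15) = 4.
Combined Grundy value = 0 ⊕ 4 = 4.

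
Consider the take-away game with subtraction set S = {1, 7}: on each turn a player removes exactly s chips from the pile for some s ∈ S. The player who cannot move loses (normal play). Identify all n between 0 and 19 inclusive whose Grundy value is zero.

n :  0  1  2  3  4  5  6  7  8  9 10 11 12 13 14 15 16 17 18 19
G :  0  1  0  1  0  1  0  1  0  1  0  1  0  1  0  1  0  1  0  1
P-positions are exactly the n with G(n) = 0.

0, 2, 4, 6, 8, 10, 12, 14, 16, 18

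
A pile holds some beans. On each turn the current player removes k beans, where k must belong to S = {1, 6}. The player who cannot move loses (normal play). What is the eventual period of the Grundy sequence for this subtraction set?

G(0) = 0
G(1) = mex{0} = 1
G(2) = mex{1} = 0
G(3) = mex{0} = 1
G(4) = mex{1} = 0
G(5) = mex{0} = 1
G(6) = mex{1,0} = 2
G(7) = mex{2,1} = 0
G(8) = mex{0,0} = 1
G(9) = mex{1,1} = 0
G(10) = mex{0,0} = 1
G(11) = mex{1,1} = 0
G(12) = mex{0,2} = 1
G(13) = mex{1,0} = 2
G(14) = mex{2,1} = 0
G(15) = mex{0,0} = 1
G(n+7) = G(n) holds for n = 0,…,5 (a full window of length max(S) = 6), so the sequence is purely periodic with period 7.

7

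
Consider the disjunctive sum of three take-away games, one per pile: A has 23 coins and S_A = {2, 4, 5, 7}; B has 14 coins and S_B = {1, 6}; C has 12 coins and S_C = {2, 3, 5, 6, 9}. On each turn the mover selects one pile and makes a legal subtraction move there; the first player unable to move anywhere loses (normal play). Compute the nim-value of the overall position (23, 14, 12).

2

Pile A, S = {2, 4, 5, 7}:
G(0) = 0
G(1) = mex{} = 0
G(2) = mex{0} = 1
G(3) = mex{0} = 1
G(4) = mex{1,0} = 2
G(5) = mex{1,0,0} = 2
G(6) = mex{2,1,0} = 3
G(7) = mex{2,1,1,0} = 3
G(8) = mex{3,2,1,0} = 4
G(9) = mex{3,2,2,1} = 0
G(10) = mex{4,3,2,1} = 0
G(11) = mex{0,3,3,2} = 1
G(12) = mex{0,4,3,2} = 1
G(13) = mex{1,0,4,3} = 2
G(14) = mex{1,0,0,3} = 2
G(15) = mex{2,1,0,4} = 3
G(16) = mex{2,1,1,0} = 3
G(17) = mex{3,2,1,0} = 4
G(18) = mex{3,2,2,1} = 0
G(19) = mex{4,3,2,1} = 0
G(20) = mex{0,3,3,2} = 1
G(21) = mex{0,4,3,2} = 1
G(22) = mex{1,0,4,3} = 2
G(23) = mex{1,0,0,3} = 2
G_A(23) = 2.
Pile B, S = {1, 6}:
G(0) = 0
G(1) = mex{0} = 1
G(2) = mex{1} = 0
G(3) = mex{0} = 1
G(4) = mex{1} = 0
G(5) = mex{0} = 1
G(6) = mex{1,0} = 2
G(7) = mex{2,1} = 0
G(8) = mex{0,0} = 1
G(9) = mex{1,1} = 0
G(10) = mex{0,0} = 1
G(11) = mex{1,1} = 0
G(12) = mex{0,2} = 1
G(13) = mex{1,0} = 2
G(14) = mex{2,1} = 0
G_B(14) = 0.
Pile C, S = {2, 3, 5, 6, 9}:
G(0) = 0
G(1) = mex{} = 0
G(2) = mex{0} = 1
G(3) = mex{0,0} = 1
G(4) = mex{1,0} = 2
G(5) = mex{1,1,0} = 2
G(6) = mex{2,1,0,0} = 3
G(7) = mex{2,2,1,0} = 3
G(8) = mex{3,2,1,1} = 0
G(9) = mex{3,3,2,1,0} = 4
G(10) = mex{0,3,2,2,0} = 1
G(11) = mex{4,0,3,2,1} = 5
G(12) = mex{1,4,3,3,1} = 0
G_C(12) = 0.
Combined Grundy value = 2 ⊕ 0 ⊕ 0 = 2.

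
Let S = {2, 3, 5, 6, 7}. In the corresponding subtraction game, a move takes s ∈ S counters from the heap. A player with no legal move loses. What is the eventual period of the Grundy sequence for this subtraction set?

n :  0  1  2  3  4  5  6  7  8  9 10 11 12 13 14 15 16 17 18 19
G :  0  0  1  1  2  2  3  3  4  0  0  1  1  2  2  3  3  4  0  0
G(n+9) = G(n) holds for n = 0,…,6 (a full window of length max(S) = 7), so the sequence is purely periodic with period 9.

9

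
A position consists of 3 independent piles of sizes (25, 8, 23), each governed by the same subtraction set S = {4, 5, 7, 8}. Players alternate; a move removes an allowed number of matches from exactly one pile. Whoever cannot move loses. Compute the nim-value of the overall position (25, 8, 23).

All piles use S = {4, 5, 7, 8}:
G(0) = 0
G(1) = mex{} = 0
G(2) = mex{} = 0
G(3) = mex{} = 0
G(4) = mex{0} = 1
G(5) = mex{0,0} = 1
G(6) = mex{0,0} = 1
G(7) = mex{0,0,0} = 1
G(8) = mex{1,0,0,0} = 2
G(9) = mex{1,1,0,0} = 2
G(10) = mex{1,1,0,0} = 2
G(11) = mex{1,1,1,0} = 2
G(12) = mex{2,1,1,1} = 0
G(13) = mex{2,2,1,1} = 0
G(14) = mex{2,2,1,1} = 0
G(15) = mex{2,2,2,1} = 0
G(16) = mex{0,2,2,2} = 1
G(17) = mex{0,0,2,2} = 1
G(18) = mex{0,0,2,2} = 1
G(19) = mex{0,0,0,2} = 1
G(20) = mex{1,0,0,0} = 2
G(21) = mex{1,1,0,0} = 2
G(22) = mex{1,1,0,0} = 2
G(23) = mex{1,1,1,0} = 2
G(24) = mex{2,1,1,1} = 0
G(25) = mex{2,2,1,1} = 0
Pile A: G(25) = 0.
Pile B: G(8) = 2.
Pile C: G(23) = 2.
Combined Grundy value = 0 ⊕ 2 ⊕ 2 = 0.

0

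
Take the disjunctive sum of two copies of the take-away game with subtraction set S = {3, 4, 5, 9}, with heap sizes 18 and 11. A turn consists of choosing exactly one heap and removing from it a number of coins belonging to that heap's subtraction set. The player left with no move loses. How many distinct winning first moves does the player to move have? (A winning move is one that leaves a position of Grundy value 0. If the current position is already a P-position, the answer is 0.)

All heaps use S = {3, 4, 5, 9}:
n :  0  1  2  3  4  5  6  7  8  9 10 11 12 13 14 15 16 17 18
G :  0  0  0  1  1  1  2  2  0  3  3  1  4  2  0  0  0  1  1
Heap A: G(18) = 1.
Heap B: G(11) = 1.
Combined Grundy value = 1 ⊕ 1 = 0.
A winning move leaves total XOR = 0, i.e. changes one component's Grundy value g to g ⊕ X where X is the current total.
Heap A: target g' = 1⊕0 = 1, but every legal move changes the Grundy value (mex property), so 0 moves.
Heap B: target g' = 1⊕0 = 1, but every legal move changes the Grundy value (mex property), so 0 moves.

0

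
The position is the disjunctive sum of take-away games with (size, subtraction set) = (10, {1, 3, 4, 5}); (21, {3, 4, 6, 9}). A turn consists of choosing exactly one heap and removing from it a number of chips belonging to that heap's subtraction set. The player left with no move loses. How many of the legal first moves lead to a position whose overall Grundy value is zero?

Heap A, S = {1, 3, 4, 5}:
G(0) = 0
G(1) = mex{0} = 1
G(2) = mex{1} = 0
G(3) = mex{0,0} = 1
G(4) = mex{1,1,0} = 2
G(5) = mex{2,0,1,0} = 3
G(6) = mex{3,1,0,1} = 2
G(7) = mex{2,2,1,0} = 3
G(8) = mex{3,3,2,1} = 0
G(9) = mex{0,2,3,2} = 1
G(10) = mex{1,3,2,3} = 0
G_A(10) = 0.
Heap B, S = {3, 4, 6, 9}:
n :  0  1  2  3  4  5  6  7  8  9 10 11 12 13 14 15 16 17 18 19 20 21
G :  0  0  0  1  1  1  2  2  2  3  3  3  0  0  0  1  1  1  2  2  2  3
G_B(21) = 3.
Combined Grundy value = 0 ⊕ 3 = 3.
A winning move leaves total XOR = 0, i.e. changes one component's Grundy value g to g ⊕ X where X is the current total.
Heap A: need g' = 0⊕3 = 3. Options: 10−1→G=1, 10−3→G=3, 10−4→G=2, 10−5→G=3. Hits: 2.
Heap B: need g' = 3⊕3 = 0. Options: 21−3→G=2, 21−4→G=1, 21−6→G=1, 21−9→G=0. Hits: 1.

3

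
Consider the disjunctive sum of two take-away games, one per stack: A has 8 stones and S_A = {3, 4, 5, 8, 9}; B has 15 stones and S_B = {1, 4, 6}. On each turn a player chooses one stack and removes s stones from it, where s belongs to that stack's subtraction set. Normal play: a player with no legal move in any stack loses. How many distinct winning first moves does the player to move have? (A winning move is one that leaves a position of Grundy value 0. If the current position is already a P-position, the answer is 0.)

3

Stack A, S = {3, 4, 5, 8, 9}:
n : 0 1 2 3 4 5 6 7 8
G : 0 0 0 1 1 1 2 2 2
G_A(8) = 2.
Stack B, S = {1, 4, 6}:
G(0) = 0
G(1) = mex{0} = 1
G(2) = mex{1} = 0
G(3) = mex{0} = 1
G(4) = mex{1,0} = 2
G(5) = mex{2,1} = 0
G(6) = mex{0,0,0} = 1
G(7) = mex{1,1,1} = 0
G(8) = mex{0,2,0} = 1
G(9) = mex{1,0,1} = 2
G(10) = mex{2,1,2} = 0
G(11) = mex{0,0,0} = 1
G(12) = mex{1,1,1} = 0
G(13) = mex{0,2,0} = 1
G(14) = mex{1,0,1} = 2
G(15) = mex{2,1,2} = 0
G_B(15) = 0.
Combined Grundy value = 2 ⊕ 0 = 2.
A winning move leaves total XOR = 0, i.e. changes one component's Grundy value g to g ⊕ X where X is the current total.
Stack A: need g' = 2⊕2 = 0. Options: 8−3→G=1, 8−4→G=1, 8−5→G=1, 8−8→G=0. Hits: 1.
Stack B: need g' = 0⊕2 = 2. Options: 15−1→G=2, 15−4→G=1, 15−6→G=2. Hits: 2.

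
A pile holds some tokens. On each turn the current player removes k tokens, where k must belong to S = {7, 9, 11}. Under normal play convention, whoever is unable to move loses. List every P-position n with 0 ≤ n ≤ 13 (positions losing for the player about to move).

0, 1, 2, 3, 4, 5, 6

G(0) = 0
G(1) = mex{} = 0
G(2) = mex{} = 0
G(3) = mex{} = 0
G(4) = mex{} = 0
G(5) = mex{} = 0
G(6) = mex{} = 0
G(7) = mex{0} = 1
G(8) = mex{0} = 1
G(9) = mex{0,0} = 1
G(10) = mex{0,0} = 1
G(11) = mex{0,0,0} = 1
G(12) = mex{0,0,0} = 1
G(13) = mex{0,0,0} = 1
P-positions are exactly the n with G(n) = 0.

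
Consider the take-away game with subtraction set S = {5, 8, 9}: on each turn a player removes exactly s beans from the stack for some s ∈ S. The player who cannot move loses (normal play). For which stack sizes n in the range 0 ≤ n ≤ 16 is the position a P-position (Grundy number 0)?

0, 1, 2, 3, 4, 14, 15, 16

n :  0  1  2  3  4  5  6  7  8  9 10 11 12 13 14 15 16
G :  0  0  0  0  0  1  1  1  1  1  2  2  2  2  0  0  0
P-positions are exactly the n with G(n) = 0.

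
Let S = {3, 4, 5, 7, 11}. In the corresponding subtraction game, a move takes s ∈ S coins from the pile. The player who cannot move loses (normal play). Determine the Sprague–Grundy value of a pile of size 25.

3

G(0) = 0
G(1) = mex{} = 0
G(2) = mex{} = 0
G(3) = mex{0} = 1
G(4) = mex{0,0} = 1
G(5) = mex{0,0,0} = 1
G(6) = mex{1,0,0} = 2
G(7) = mex{1,1,0,0} = 2
G(8) = mex{1,1,1,0} = 2
G(9) = mex{2,1,1,0} = 3
G(10) = mex{2,2,1,1} = 0
G(11) = mex{2,2,2,1,0} = 3
G(12) = mex{3,2,2,1,0} = 4
G(13) = mex{0,3,2,2,0} = 1
G(14) = mex{3,0,3,2,1} = 4
G(15) = mex{4,3,0,2,1} = 5
G(16) = mex{1,4,3,3,1} = 0
G(17) = mex{4,1,4,0,2} = 3
G(18) = mex{5,4,1,3,2} = 0
G(19) = mex{0,5,4,4,2} = 1
G(20) = mex{3,0,5,1,3} = 2
G(21) = mex{0,3,0,4,0} = 1
G(22) = mex{1,0,3,5,3} = 2
G(23) = mex{2,1,0,0,4} = 3
G(24) = mex{1,2,1,3,1} = 0
G(25) = mex{2,1,2,0,4} = 3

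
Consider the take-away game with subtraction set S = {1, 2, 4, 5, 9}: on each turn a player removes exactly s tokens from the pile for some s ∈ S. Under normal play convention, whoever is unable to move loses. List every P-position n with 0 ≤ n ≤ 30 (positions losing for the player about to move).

0, 3, 6, 13, 16, 19, 26, 29

G(0) = 0
G(1) = mex{0} = 1
G(2) = mex{1,0} = 2
G(3) = mex{2,1} = 0
G(4) = mex{0,2,0} = 1
G(5) = mex{1,0,1,0} = 2
G(6) = mex{2,1,2,1} = 0
G(7) = mex{0,2,0,2} = 1
G(8) = mex{1,0,1,0} = 2
G(9) = mex{2,1,2,1,0} = 3
G(10) = mex{3,2,0,2,1} = 4
G(11) = mex{4,3,1,0,2} = 5
G(12) = mex{5,4,2,1,0} = 3
G(13) = mex{3,5,3,2,1} = 0
G(14) = mex{0,3,4,3,2} = 1
G(15) = mex{1,0,5,4,0} = 2
G(16) = mex{2,1,3,5,1} = 0
G(17) = mex{0,2,0,3,2} = 1
G(18) = mex{1,0,1,0,3} = 2
G(19) = mex{2,1,2,1,4} = 0
G(20) = mex{0,2,0,2,5} = 1
G(21) = mex{1,0,1,0,3} = 2
G(22) = mex{2,1,2,1,0} = 3
G(23) = mex{3,2,0,2,1} = 4
G(24) = mex{4,3,1,0,2} = 5
G(25) = mex{5,4,2,1,0} = 3
G(26) = mex{3,5,3,2,1} = 0
G(27) = mex{0,3,4,3,2} = 1
G(28) = mex{1,0,5,4,0} = 2
G(29) = mex{2,1,3,5,1} = 0
G(30) = mex{0,2,0,3,2} = 1
P-positions are exactly the n with G(n) = 0.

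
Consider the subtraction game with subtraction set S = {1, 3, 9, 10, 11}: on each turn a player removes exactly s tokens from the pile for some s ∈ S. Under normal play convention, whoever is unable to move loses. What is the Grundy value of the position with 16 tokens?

2

n :  0  1  2  3  4  5  6  7  8  9 10 11 12 13 14 15 16
G :  0  1  0  1  0  1  0  1  0  1  2  3  2  3  2  3  2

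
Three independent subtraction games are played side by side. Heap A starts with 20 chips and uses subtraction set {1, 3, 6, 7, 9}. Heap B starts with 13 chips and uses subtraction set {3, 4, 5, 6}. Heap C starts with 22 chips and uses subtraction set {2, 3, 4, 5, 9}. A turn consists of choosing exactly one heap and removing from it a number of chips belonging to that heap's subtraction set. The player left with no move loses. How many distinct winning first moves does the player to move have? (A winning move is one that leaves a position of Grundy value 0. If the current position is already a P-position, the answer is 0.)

Heap A, S = {1, 3, 6, 7, 9}:
G(0) = 0
G(1) = mex{0} = 1
G(2) = mex{1} = 0
G(3) = mex{0,0} = 1
G(4) = mex{1,1} = 0
G(5) = mex{0,0} = 1
G(6) = mex{1,1,0} = 2
G(7) = mex{2,0,1,0} = 3
G(8) = mex{3,1,0,1} = 2
G(9) = mex{2,2,1,0,0} = 3
G(10) = mex{3,3,0,1,1} = 2
G(11) = mex{2,2,1,0,0} = 3
G(12) = mex{3,3,2,1,1} = 0
G(13) = mex{0,2,3,2,0} = 1
G(14) = mex{1,3,2,3,1} = 0
G(15) = mex{0,0,3,2,2} = 1
G(16) = mex{1,1,2,3,3} = 0
G(17) = mex{0,0,3,2,2} = 1
G(18) = mex{1,1,0,3,3} = 2
G(19) = mex{2,0,1,0,2} = 3
G(20) = mex{3,1,0,1,3} = 2
G_A(20) = 2.
Heap B, S = {3, 4, 5, 6}:
n :  0  1  2  3  4  5  6  7  8  9 10 11 12 13
G :  0  0  0  1  1  1  2  2  2  0  0  0  1  1
G_B(13) = 1.
Heap C, S = {2, 3, 4, 5, 9}:
G(0) = 0
G(1) = mex{} = 0
G(2) = mex{0} = 1
G(3) = mex{0,0} = 1
G(4) = mex{1,0,0} = 2
G(5) = mex{1,1,0,0} = 2
G(6) = mex{2,1,1,0} = 3
G(7) = mex{2,2,1,1} = 0
G(8) = mex{3,2,2,1} = 0
G(9) = mex{0,3,2,2,0} = 1
G(10) = mex{0,0,3,2,0} = 1
G(11) = mex{1,0,0,3,1} = 2
G(12) = mex{1,1,0,0,1} = 2
G(13) = mex{2,1,1,0,2} = 3
G(14) = mex{2,2,1,1,2} = 0
G(15) = mex{3,2,2,1,3} = 0
G(16) = mex{0,3,2,2,0} = 1
G(17) = mex{0,0,3,2,0} = 1
G(18) = mex{1,0,0,3,1} = 2
G(19) = mex{1,1,0,0,1} = 2
G(20) = mex{2,1,1,0,2} = 3
G(21) = mex{2,2,1,1,2} = 0
G(22) = mex{3,2,2,1,3} = 0
G_C(22) = 0.
Combined Grundy value = 2 ⊕ 1 ⊕ 0 = 3.
A winning move leaves total XOR = 0, i.e. changes one component's Grundy value g to g ⊕ X where X is the current total.
Heap A: need g' = 2⊕3 = 1. Options: 20−1→G=3, 20−3→G=1, 20−6→G=0, 20−7→G=1, 20−9→G=3. Hits: 2.
Heap B: need g' = 1⊕3 = 2. Options: 13−3→G=0, 13−4→G=0, 13−5→G=2, 13−6→G=2. Hits: 2.
Heap C: need g' = 0⊕3 = 3. Options: 22−2→G=3, 22−3→G=2, 22−4→G=2, 22−5→G=1, 22−9→G=3. Hits: 2.

6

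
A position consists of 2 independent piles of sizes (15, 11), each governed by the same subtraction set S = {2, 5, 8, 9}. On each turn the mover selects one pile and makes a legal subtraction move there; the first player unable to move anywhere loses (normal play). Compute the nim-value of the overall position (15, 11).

All piles use S = {2, 5, 8, 9}:
n :  0  1  2  3  4  5  6  7  8  9 10 11 12 13 14 15
G :  0  0  1  1  0  2  1  0  2  1  3  0  2  1  0  2
Pile A: G(15) = 2.
Pile B: G(11) = 0.
Combined Grundy value = 2 ⊕ 0 = 2.

2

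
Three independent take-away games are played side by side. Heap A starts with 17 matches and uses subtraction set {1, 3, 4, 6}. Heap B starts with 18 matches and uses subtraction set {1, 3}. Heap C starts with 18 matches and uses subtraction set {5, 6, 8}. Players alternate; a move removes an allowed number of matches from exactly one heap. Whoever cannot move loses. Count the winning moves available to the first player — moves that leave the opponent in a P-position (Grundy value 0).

Heap A, S = {1, 3, 4, 6}:
G(0) = 0
G(1) = mex{0} = 1
G(2) = mex{1} = 0
G(3) = mex{0,0} = 1
G(4) = mex{1,1,0} = 2
G(5) = mex{2,0,1} = 3
G(6) = mex{3,1,0,0} = 2
G(7) = mex{2,2,1,1} = 0
G(8) = mex{0,3,2,0} = 1
G(9) = mex{1,2,3,1} = 0
G(10) = mex{0,0,2,2} = 1
G(11) = mex{1,1,0,3} = 2
G(12) = mex{2,0,1,2} = 3
G(13) = mex{3,1,0,0} = 2
G(14) = mex{2,2,1,1} = 0
G(15) = mex{0,3,2,0} = 1
G(16) = mex{1,2,3,1} = 0
G(17) = mex{0,0,2,2} = 1
G_A(17) = 1.
Heap B, S = {1, 3}:
G(0) = 0
G(1) = mex{0} = 1
G(2) = mex{1} = 0
G(3) = mex{0,0} = 1
G(4) = mex{1,1} = 0
G(5) = mex{0,0} = 1
G(6) = mex{1,1} = 0
G(7) = mex{0,0} = 1
G(8) = mex{1,1} = 0
G(9) = mex{0,0} = 1
G(10) = mex{1,1} = 0
G(11) = mex{0,0} = 1
G(12) = mex{1,1} = 0
G(13) = mex{0,0} = 1
G(14) = mex{1,1} = 0
G(15) = mex{0,0} = 1
G(16) = mex{1,1} = 0
G(17) = mex{0,0} = 1
G(18) = mex{1,1} = 0
G_B(18) = 0.
Heap C, S = {5, 6, 8}:
G(0) = 0
G(1) = mex{} = 0
G(2) = mex{} = 0
G(3) = mex{} = 0
G(4) = mex{} = 0
G(5) = mex{0} = 1
G(6) = mex{0,0} = 1
G(7) = mex{0,0} = 1
G(8) = mex{0,0,0} = 1
G(9) = mex{0,0,0} = 1
G(10) = mex{1,0,0} = 2
G(11) = mex{1,1,0} = 2
G(12) = mex{1,1,0} = 2
G(13) = mex{1,1,1} = 0
G(14) = mex{1,1,1} = 0
G(15) = mex{2,1,1} = 0
G(16) = mex{2,2,1} = 0
G(17) = mex{2,2,1} = 0
G(18) = mex{0,2,2} = 1
G_C(18) = 1.
Combined Grundy value = 1 ⊕ 0 ⊕ 1 = 0.
A winning move leaves total XOR = 0, i.e. changes one component's Grundy value g to g ⊕ X where X is the current total.
Heap A: target g' = 1⊕0 = 1, but every legal move changes the Grundy value (mex property), so 0 moves.
Heap B: target g' = 0⊕0 = 0, but every legal move changes the Grundy value (mex property), so 0 moves.
Heap C: target g' = 1⊕0 = 1, but every legal move changes the Grundy value (mex property), so 0 moves.

0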